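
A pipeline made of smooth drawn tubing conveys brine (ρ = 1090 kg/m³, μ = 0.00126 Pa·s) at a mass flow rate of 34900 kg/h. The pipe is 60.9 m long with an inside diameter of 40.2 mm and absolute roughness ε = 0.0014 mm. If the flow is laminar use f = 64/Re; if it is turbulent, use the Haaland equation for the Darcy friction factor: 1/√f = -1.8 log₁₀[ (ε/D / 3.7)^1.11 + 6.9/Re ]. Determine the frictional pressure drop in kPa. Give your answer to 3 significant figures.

ΔP ≈ 615 kPa

ṁ = 34900 kg/h = 34900/3600 = 9.694 kg/s.
A = πD²/4 = π(0.0402)²/4 = 0.001269 m²; mean velocity V = ṁ/(ρA) = 9.694/(1090 · 0.001269) = 7.007 m/s.
Reynolds number Re = ρVD/μ = 1090 · 7.007 · 0.0402 / 0.00126 = 2.437e+05.
Re > 4000 → turbulent. Relative roughness ε/D = 1.4e-06/0.0402 = 3.48e-05. Haaland: 1/√f = -1.8 log₁₀[(3.48e-05/3.7)^1.11 + 6.9/2.437e+05] = -1.8 log₁₀[2.64e-06 + 2.83e-05] = 8.117, so f = 0.01518.
Darcy-Weisbach: ΔP = f(L/D)(ρV²/2) = 0.01518·(60.9/0.0402)·(1090·7.007²/2) = 0.01518·1515·2.676e+04 = 6.154e+05 Pa.
ΔP = 6.154e+05 Pa = 615 kPa.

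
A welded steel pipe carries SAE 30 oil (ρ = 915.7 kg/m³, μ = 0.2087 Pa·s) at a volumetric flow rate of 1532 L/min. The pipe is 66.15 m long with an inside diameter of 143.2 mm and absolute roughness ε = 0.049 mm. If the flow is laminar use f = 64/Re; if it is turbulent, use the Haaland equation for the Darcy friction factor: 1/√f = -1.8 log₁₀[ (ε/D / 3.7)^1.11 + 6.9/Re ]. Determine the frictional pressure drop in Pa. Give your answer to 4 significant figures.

ΔP ≈ 34150 Pa

Q = 1532 L/min = 1532/60000 = 0.02553 m³/s.
Cross-sectional area A = πD²/4 = π(0.1432)²/4 = 0.01611 m²; mean velocity V = Q/A = 0.02553/0.01611 = 1.585 m/s.
Reynolds number Re = ρVD/μ = 915.7 · 1.585 · 0.1432 / 0.209 = 996.1.
Re < 2300 → laminar flow, so f = 64/Re = 64/996.1 = 0.06425 (the turbulent correlation is not needed).
Darcy-Weisbach: ΔP = f(L/D)(ρV²/2) = 0.06425·(66.15/0.1432)·(915.7·1.585²/2) = 0.06425·461.9·1151 = 3.415e+04 Pa.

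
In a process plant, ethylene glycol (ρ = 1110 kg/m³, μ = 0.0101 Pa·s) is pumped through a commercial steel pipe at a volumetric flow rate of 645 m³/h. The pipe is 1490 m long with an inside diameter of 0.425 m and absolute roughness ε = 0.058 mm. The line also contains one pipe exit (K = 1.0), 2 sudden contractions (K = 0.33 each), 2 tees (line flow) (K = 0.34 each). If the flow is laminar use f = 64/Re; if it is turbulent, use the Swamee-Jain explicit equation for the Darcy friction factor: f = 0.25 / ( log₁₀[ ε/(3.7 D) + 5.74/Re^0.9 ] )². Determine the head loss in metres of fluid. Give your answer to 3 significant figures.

h_f ≈ 6.06 m

Q = 645 m³/h = 645/3600 = 0.1792 m³/s.
Cross-sectional area A = πD²/4 = π(0.425)²/4 = 0.1419 m²; mean velocity V = Q/A = 0.1792/0.1419 = 1.263 m/s.
Reynolds number Re = ρVD/μ = 1110 · 1.263 · 0.425 / 0.0101 = 5.899e+04.
Re > 4000 → turbulent. Relative roughness ε/D = 5.8e-05/0.425 = 0.000136. Swamee-Jain: f = 0.25/(log₁₀[0.000136/3.7 + 5.74/5.899e+04^0.9])² = 0.25/(log₁₀[3.69e-05 + 0.000292])² = 0.25/(-3.483)² = 0.02061.
Total minor-loss coefficient ΣK = 1·1 + 2·0.33 + 2·0.34 = 2.34.
ΔP = [f·L/D + ΣK]·(ρV²/2) = [0.02061·1490/0.425 + 2.34]·(1110·1.263²/2) = [72.24 + 2.34]·885.3 = 6.603e+04 Pa.
Head loss h_f = ΔP/(ρg) = 6.603e+04/(1110·9.81) = 6.06 m.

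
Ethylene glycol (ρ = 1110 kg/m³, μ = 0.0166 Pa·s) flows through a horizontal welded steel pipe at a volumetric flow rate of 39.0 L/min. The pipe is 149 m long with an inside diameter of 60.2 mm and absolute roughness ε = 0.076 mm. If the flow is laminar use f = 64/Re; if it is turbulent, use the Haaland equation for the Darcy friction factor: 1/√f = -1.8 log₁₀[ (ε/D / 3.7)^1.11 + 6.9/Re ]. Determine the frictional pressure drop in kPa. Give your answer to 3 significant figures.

ΔP ≈ 4.99 kPa

Q = 39.0 L/min = 39.0/60000 = 0.00065 m³/s.
Cross-sectional area A = πD²/4 = π(0.0602)²/4 = 0.002846 m²; mean velocity V = Q/A = 0.00065/0.002846 = 0.2284 m/s.
Reynolds number Re = ρVD/μ = 1110 · 0.2284 · 0.0602 / 0.0166 = 919.3.
Re < 2300 → laminar flow, so f = 64/Re = 64/919.3 = 0.06962 (the turbulent correlation is not needed).
Darcy-Weisbach: ΔP = f(L/D)(ρV²/2) = 0.06962·(149/0.0602)·(1110·0.2284²/2) = 0.06962·2475·28.94 = 4987 Pa.
ΔP = 4987 Pa = 4.99 kPa.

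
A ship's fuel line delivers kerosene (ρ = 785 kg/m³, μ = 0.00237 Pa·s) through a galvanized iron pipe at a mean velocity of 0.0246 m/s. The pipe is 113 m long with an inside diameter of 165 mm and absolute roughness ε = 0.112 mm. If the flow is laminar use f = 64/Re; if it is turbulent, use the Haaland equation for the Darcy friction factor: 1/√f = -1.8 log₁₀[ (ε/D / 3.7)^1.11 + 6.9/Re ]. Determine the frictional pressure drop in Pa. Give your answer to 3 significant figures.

Reynolds number Re = ρVD/μ = 785 · 0.0246 · 0.165 / 0.00237 = 1344.
Re < 2300 → laminar flow, so f = 64/Re = 64/1344 = 0.0476 (the turbulent correlation is not needed).
Darcy-Weisbach: ΔP = f(L/D)(ρV²/2) = 0.0476·(113/0.165)·(785·0.0246²/2) = 0.0476·684.8·0.2375 = 7.744 Pa.

ΔP ≈ 7.74 Pa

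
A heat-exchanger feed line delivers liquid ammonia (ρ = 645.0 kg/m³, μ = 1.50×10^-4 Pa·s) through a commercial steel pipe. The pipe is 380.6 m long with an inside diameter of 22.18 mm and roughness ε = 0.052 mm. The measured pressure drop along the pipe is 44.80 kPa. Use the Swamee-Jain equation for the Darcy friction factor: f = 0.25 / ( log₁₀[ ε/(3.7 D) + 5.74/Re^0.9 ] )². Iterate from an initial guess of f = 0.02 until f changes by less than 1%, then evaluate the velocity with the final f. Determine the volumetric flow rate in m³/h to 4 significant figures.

Rearranging Darcy-Weisbach: V = √(2·ΔP·D/(f·L·ρ)). With ε/D = 5.2e-05/0.02218 = 0.00234, iterate starting from f = 0.02:
  f = 0.02 → V = √(2·4.48e+04·0.02218/(0.02·380.6·645)) = 0.6362 m/s; Re = ρVD/μ = 6.068e+04; f → 0.0271
  f = 0.0271 → V = 0.5465 m/s; Re = 5.212e+04; f → 0.02745
  f = 0.02745 → V = 0.543 m/s; Re = 5.179e+04; f → 0.02747
Converged (Δf/f < 1%). With the final f = 0.02747: V = √(2·4.48e+04·0.02218/(0.02747·380.6·645)) = 0.5429 m/s.
Q = V·A = 0.5429·(π/4·0.02218²) = 0.0002098 m³/s = 0.7551 m³/h.

Q ≈ 0.7551 m³/h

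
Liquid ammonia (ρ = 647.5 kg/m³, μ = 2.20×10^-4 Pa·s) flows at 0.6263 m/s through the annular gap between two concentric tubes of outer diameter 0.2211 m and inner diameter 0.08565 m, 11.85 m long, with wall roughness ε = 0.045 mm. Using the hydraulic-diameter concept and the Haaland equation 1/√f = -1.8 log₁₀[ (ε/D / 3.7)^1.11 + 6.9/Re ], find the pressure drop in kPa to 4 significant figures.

Hydraulic diameter D_h = 4A/P = D_o - D_i = 0.2211 - 0.08565 = 0.1354 m.
Re = ρVD_h/μ = 647.5·0.6263·0.1354/0.00022 = 2.497e+05.
ε/D_h = 4.5e-05/0.1354 = 0.000332; Haaland gives 1/√f = -1.8 log₁₀[3.22e-05+2.76e-05] = 7.601, so f = 0.01731.
ΔP = f(L/D_h)(ρV²/2) = 0.01731·11.85/0.1354·127 = 192.3 Pa.
ΔP = 0.1923 kPa.

ΔP ≈ 0.1923 kPa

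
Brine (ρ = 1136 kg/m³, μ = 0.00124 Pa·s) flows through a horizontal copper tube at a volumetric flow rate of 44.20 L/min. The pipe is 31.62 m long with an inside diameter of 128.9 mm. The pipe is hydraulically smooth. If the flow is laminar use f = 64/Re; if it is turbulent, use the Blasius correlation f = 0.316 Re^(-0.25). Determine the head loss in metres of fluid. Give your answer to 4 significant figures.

h_f ≈ 0.001393 m

Q = 44.20 L/min = 44.20/60000 = 0.0007367 m³/s.
Cross-sectional area A = πD²/4 = π(0.1289)²/4 = 0.01305 m²; mean velocity V = Q/A = 0.0007367/0.01305 = 0.05645 m/s.
Reynolds number Re = ρVD/μ = 1136 · 0.05645 · 0.1289 / 0.00124 = 6666.
Re > 4000 → turbulent. Smooth-pipe (Blasius): f = 0.316 Re^(-0.25) = 0.316/(6666)^0.25 = 0.03497.
Darcy-Weisbach: ΔP = f(L/D)(ρV²/2) = 0.03497·(31.62/0.1289)·(1136·0.05645²/2) = 0.03497·245.3·1.81 = 15.53 Pa.
Head loss h_f = ΔP/(ρg) = 15.53/(1136·9.81) = 0.001393 m.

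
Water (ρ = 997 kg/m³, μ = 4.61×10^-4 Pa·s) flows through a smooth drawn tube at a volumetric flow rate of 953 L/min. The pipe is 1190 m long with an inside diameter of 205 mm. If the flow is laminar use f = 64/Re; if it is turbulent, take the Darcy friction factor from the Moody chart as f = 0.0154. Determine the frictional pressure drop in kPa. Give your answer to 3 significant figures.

ΔP ≈ 10.3 kPa

Q = 953 L/min = 953/60000 = 0.01588 m³/s.
Cross-sectional area A = πD²/4 = π(0.205)²/4 = 0.03301 m²; mean velocity V = Q/A = 0.01588/0.03301 = 0.4812 m/s.
Reynolds number Re = ρVD/μ = 997 · 0.4812 · 0.205 / 0.000461 = 2.133e+05.
Re > 4000 → turbulent; use the Moody-chart value f = 0.0154.
Darcy-Weisbach: ΔP = f(L/D)(ρV²/2) = 0.0154·(1190/0.205)·(997·0.4812²/2) = 0.0154·5805·115.4 = 1.032e+04 Pa.
ΔP = 1.032e+04 Pa = 10.3 kPa.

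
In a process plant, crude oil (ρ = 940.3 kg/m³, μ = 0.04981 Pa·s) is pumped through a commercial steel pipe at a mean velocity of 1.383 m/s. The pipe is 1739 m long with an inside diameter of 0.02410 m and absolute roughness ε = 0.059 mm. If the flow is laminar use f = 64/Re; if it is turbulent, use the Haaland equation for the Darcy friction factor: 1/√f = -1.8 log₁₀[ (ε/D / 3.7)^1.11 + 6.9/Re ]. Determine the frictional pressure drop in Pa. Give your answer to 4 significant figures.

ΔP ≈ 6600000 Pa

Reynolds number Re = ρVD/μ = 940.3 · 1.383 · 0.0241 / 0.0498 = 629.2.
Re < 2300 → laminar flow, so f = 64/Re = 64/629.2 = 0.1017 (the turbulent correlation is not needed).
Darcy-Weisbach: ΔP = f(L/D)(ρV²/2) = 0.1017·(1739/0.0241)·(940.3·1.383²/2) = 0.1017·7.216e+04·899.3 = 6.6e+06 Pa.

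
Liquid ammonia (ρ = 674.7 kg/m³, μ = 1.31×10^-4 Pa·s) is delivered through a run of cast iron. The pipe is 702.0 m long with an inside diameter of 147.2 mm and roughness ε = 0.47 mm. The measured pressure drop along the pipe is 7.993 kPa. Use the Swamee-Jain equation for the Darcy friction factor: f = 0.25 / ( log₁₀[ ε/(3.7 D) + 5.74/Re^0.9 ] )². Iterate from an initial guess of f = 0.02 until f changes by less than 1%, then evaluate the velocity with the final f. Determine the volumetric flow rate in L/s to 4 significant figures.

Q ≈ 7.277 L/s

Rearranging Darcy-Weisbach: V = √(2·ΔP·D/(f·L·ρ)). With ε/D = 0.00047/0.1472 = 0.00319, iterate starting from f = 0.02:
  f = 0.02 → V = √(2·7993·0.1472/(0.02·702·674.7)) = 0.4984 m/s; Re = ρVD/μ = 3.779e+05; f → 0.0271
  f = 0.0271 → V = 0.4282 m/s; Re = 3.246e+05; f → 0.02717
Converged (Δf/f < 1%). With the final f = 0.02717: V = √(2·7993·0.1472/(0.02717·702·674.7)) = 0.4276 m/s.
Q = V·A = 0.4276·(π/4·0.1472²) = 0.007277 m³/s = 7.277 L/s.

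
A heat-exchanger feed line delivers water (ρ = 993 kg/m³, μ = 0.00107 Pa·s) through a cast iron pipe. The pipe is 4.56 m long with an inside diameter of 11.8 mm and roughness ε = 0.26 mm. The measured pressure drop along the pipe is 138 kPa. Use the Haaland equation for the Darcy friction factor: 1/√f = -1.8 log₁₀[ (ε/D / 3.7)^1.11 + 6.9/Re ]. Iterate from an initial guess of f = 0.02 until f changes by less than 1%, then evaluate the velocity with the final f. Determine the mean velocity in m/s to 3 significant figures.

V ≈ 3.74 m/s

Rearranging Darcy-Weisbach: V = √(2·ΔP·D/(f·L·ρ)). With ε/D = 0.00026/0.0118 = 0.022, iterate starting from f = 0.02:
  f = 0.02 → V = √(2·1.38e+05·0.0118/(0.02·4.56·993)) = 5.997 m/s; Re = ρVD/μ = 6.567e+04; f → 0.05114
  f = 0.05114 → V = 3.75 m/s; Re = 4.107e+04; f → 0.05147
Converged (Δf/f < 1%). With the final f = 0.05147: V = √(2·1.38e+05·0.0118/(0.05147·4.56·993)) = 3.738 m/s.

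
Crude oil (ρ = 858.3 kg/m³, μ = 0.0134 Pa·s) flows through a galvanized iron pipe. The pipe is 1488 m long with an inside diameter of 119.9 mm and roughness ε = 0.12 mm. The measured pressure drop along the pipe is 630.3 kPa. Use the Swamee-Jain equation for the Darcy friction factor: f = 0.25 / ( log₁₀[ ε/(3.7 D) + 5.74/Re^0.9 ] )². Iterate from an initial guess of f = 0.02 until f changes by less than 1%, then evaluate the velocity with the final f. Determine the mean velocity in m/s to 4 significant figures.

Rearranging Darcy-Weisbach: V = √(2·ΔP·D/(f·L·ρ)). With ε/D = 0.00012/0.1199 = 0.001, iterate starting from f = 0.02:
  f = 0.02 → V = √(2·6.303e+05·0.1199/(0.02·1488·858.3)) = 2.433 m/s; Re = ρVD/μ = 1.868e+04; f → 0.0285
  f = 0.0285 → V = 2.038 m/s; Re = 1.565e+04; f → 0.02955
  f = 0.02955 → V = 2.001 m/s; Re = 1.537e+04; f → 0.02966
Converged (Δf/f < 1%). With the final f = 0.02966: V = √(2·6.303e+05·0.1199/(0.02966·1488·858.3)) = 1.997 m/s.

V ≈ 1.997 m/s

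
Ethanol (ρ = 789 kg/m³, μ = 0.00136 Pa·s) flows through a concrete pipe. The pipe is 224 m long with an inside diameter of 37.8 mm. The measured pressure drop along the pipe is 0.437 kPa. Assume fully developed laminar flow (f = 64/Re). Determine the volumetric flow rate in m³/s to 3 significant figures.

Q ≈ 7.19×10^-5 m³/s

For laminar flow, f = 64/Re with Re = ρVD/μ, so Darcy-Weisbach reduces to ΔP = 32μLV/D². Solving for V: V = ΔP·D²/(32μL) = 437·(0.0378)²/(32·0.00136·224) = 0.06405 m/s.
Check: Re = ρVD/μ = 789·0.06405·0.0378/0.00136 = 1405 < 2300, so the laminar assumption holds.
Q = V·A = 0.06405·(π/4·0.0378²) = 7.188e-05 m³/s = 7.19×10^-5 m³/s.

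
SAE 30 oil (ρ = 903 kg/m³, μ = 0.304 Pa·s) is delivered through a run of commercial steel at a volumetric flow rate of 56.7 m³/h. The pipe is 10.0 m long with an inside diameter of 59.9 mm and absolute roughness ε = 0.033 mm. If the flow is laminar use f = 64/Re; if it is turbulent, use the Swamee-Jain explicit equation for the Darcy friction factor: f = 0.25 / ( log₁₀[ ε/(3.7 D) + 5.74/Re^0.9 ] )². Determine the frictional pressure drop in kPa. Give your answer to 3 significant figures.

ΔP ≈ 152 kPa

Q = 56.7 m³/h = 56.7/3600 = 0.01575 m³/s.
Cross-sectional area A = πD²/4 = π(0.0599)²/4 = 0.002818 m²; mean velocity V = Q/A = 0.01575/0.002818 = 5.589 m/s.
Reynolds number Re = ρVD/μ = 903 · 5.589 · 0.0599 / 0.304 = 994.4.
Re < 2300 → laminar flow, so f = 64/Re = 64/994.4 = 0.06436 (the turbulent correlation is not needed).
Darcy-Weisbach: ΔP = f(L/D)(ρV²/2) = 0.06436·(10/0.0599)·(903·5.589²/2) = 0.06436·166.9·1.41e+04 = 1.515e+05 Pa.
ΔP = 1.515e+05 Pa = 152 kPa.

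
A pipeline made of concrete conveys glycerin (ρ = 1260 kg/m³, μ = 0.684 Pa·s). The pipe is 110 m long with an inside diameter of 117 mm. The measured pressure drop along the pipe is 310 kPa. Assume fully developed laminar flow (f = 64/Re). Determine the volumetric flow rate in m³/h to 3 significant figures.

Q ≈ 68.2 m³/h

For laminar flow, f = 64/Re with Re = ρVD/μ, so Darcy-Weisbach reduces to ΔP = 32μLV/D². Solving for V: V = ΔP·D²/(32μL) = 3.1e+05·(0.117)²/(32·0.684·110) = 1.763 m/s.
Check: Re = ρVD/μ = 1260·1.763·0.117/0.684 = 379.9 < 2300, so the laminar assumption holds.
Q = V·A = 1.763·(π/4·0.117²) = 0.01895 m³/s = 68.2 m³/h.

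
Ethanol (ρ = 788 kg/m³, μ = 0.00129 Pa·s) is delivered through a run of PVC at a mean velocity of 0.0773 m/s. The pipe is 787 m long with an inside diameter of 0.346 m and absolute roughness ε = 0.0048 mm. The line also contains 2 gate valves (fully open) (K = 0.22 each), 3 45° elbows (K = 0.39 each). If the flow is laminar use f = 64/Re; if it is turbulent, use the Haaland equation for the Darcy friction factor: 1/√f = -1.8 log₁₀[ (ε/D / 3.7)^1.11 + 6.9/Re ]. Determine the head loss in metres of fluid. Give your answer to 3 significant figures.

h_f ≈ 0.0193 m

Reynolds number Re = ρVD/μ = 788 · 0.0773 · 0.346 / 0.00129 = 1.634e+04.
Re > 4000 → turbulent. Relative roughness ε/D = 4.8e-06/0.346 = 1.39e-05. Haaland: 1/√f = -1.8 log₁₀[(1.39e-05/3.7)^1.11 + 6.9/1.634e+04] = -1.8 log₁₀[9.49e-07 + 0.000422] = 6.072, so f = 0.02712.
Total minor-loss coefficient ΣK = 2·0.22 + 3·0.39 = 1.61.
ΔP = [f·L/D + ΣK]·(ρV²/2) = [0.02712·787/0.346 + 1.61]·(788·0.0773²/2) = [61.69 + 1.61]·2.354 = 149 Pa.
Head loss h_f = ΔP/(ρg) = 149/(788·9.81) = 0.0193 m.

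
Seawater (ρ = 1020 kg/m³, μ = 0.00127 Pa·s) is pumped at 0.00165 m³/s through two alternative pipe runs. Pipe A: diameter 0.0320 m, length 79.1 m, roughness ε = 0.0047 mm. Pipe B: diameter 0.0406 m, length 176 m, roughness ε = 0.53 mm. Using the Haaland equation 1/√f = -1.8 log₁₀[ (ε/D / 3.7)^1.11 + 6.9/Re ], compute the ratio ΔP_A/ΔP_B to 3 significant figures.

Pipe A: V = Q/A = 0.00165/0.0008042 = 2.052 m/s; Re = 5.273e+04; ε/D = 0.000147; Haaland → f = 0.02091; ΔP_A = f(L/D)(ρV²/2) = 1.109e+05 Pa.
Pipe B: V = Q/A = 0.00165/0.001295 = 1.275 m/s; Re = 4.156e+04; ε/D = 0.0131; Haaland → f = 0.04279; ΔP_B = f(L/D)(ρV²/2) = 1.537e+05 Pa.
ΔP_A/ΔP_B = 1.109e+05/1.537e+05 = 0.722.

ΔP_A/ΔP_B ≈ 0.722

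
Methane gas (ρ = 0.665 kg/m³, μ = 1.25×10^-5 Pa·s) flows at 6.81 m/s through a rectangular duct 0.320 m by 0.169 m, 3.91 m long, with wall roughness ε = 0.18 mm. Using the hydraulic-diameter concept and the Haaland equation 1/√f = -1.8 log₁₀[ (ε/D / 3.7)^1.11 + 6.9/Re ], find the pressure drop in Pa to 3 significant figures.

Hydraulic diameter D_h = 4A/P = 4·(0.32·0.169)/(2·(0.32+0.169)) = 0.2163/0.978 = 0.2212 m.
Re = ρVD_h/μ = 0.665·6.81·0.2212/1.25e-05 = 8.013e+04.
ε/D_h = 0.00018/0.2212 = 0.000814; Haaland gives 1/√f = -1.8 log₁₀[8.71e-05+8.61e-05] = 6.771, so f = 0.02181.
ΔP = f(L/D_h)(ρV²/2) = 0.02181·3.91/0.2212·15.42 = 5.946 Pa.

ΔP ≈ 5.95 Pa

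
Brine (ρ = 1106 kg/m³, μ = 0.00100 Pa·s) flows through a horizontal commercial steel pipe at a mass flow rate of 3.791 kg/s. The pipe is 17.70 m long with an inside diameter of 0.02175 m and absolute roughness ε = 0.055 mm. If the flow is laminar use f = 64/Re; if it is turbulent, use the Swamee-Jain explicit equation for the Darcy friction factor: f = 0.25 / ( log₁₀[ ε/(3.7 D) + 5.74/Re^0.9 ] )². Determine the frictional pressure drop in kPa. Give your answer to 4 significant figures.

A = πD²/4 = π(0.02175)²/4 = 0.0003715 m²; mean velocity V = ṁ/(ρA) = 3.791/(1106 · 0.0003715) = 9.226 m/s.
Reynolds number Re = ρVD/μ = 1106 · 9.226 · 0.02175 / 0.001 = 2.219e+05.
Re > 4000 → turbulent. Relative roughness ε/D = 5.5e-05/0.02175 = 0.00253. Swamee-Jain: f = 0.25/(log₁₀[0.00253/3.7 + 5.74/2.219e+05^0.9])² = 0.25/(log₁₀[0.000683 + 8.86e-05])² = 0.25/(-3.112)² = 0.02581.
Darcy-Weisbach: ΔP = f(L/D)(ρV²/2) = 0.02581·(17.7/0.02175)·(1106·9.226²/2) = 0.02581·813.8·4.707e+04 = 9.885e+05 Pa.
ΔP = 9.885e+05 Pa = 988.5 kPa.

ΔP ≈ 988.5 kPa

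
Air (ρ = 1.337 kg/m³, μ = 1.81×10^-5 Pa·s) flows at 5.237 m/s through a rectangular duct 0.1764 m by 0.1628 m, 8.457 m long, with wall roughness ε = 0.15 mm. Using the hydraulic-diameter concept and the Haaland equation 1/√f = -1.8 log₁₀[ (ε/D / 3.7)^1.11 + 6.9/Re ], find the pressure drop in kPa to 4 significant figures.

ΔP ≈ 0.02068 kPa

Hydraulic diameter D_h = 4A/P = 4·(0.1764·0.1628)/(2·(0.1764+0.1628)) = 0.1149/0.6784 = 0.1693 m.
Re = ρVD_h/μ = 1.337·5.237·0.1693/1.81e-05 = 6.55e+04.
ε/D_h = 0.00015/0.1693 = 0.000886; Haaland gives 1/√f = -1.8 log₁₀[9.57e-05+0.000105] = 6.654, so f = 0.02258.
ΔP = f(L/D_h)(ρV²/2) = 0.02258·8.457/0.1693·18.33 = 20.68 Pa.
ΔP = 0.02068 kPa.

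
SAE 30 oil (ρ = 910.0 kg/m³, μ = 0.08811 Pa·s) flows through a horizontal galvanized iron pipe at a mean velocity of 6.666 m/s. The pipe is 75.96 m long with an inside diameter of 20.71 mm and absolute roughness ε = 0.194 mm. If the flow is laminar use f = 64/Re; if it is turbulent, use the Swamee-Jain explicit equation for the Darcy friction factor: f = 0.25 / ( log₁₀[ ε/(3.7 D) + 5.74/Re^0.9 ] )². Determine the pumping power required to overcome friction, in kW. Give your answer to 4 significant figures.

P ≈ 7.474 kW

Reynolds number Re = ρVD/μ = 910 · 6.666 · 0.02071 / 0.0881 = 1426.
Re < 2300 → laminar flow, so f = 64/Re = 64/1426 = 0.04489 (the turbulent correlation is not needed).
Darcy-Weisbach: ΔP = f(L/D)(ρV²/2) = 0.04489·(75.96/0.02071)·(910·6.666²/2) = 0.04489·3668·2.022e+04 = 3.329e+06 Pa.
Q = V·A = 6.666·0.0003369 = 0.002246 m³/s.
Pumping power P = QΔP = 0.002246·3.329e+06 = 7474.5 W = 7.474 kW.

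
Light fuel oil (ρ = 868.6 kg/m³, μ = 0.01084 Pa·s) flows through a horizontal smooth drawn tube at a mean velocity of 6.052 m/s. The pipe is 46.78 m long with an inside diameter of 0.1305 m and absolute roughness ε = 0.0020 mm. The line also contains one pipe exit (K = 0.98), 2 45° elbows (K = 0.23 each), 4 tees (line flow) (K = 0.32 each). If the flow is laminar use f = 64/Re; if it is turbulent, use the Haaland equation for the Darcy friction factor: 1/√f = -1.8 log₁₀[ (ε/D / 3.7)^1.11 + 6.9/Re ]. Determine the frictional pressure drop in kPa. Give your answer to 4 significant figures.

Reynolds number Re = ρVD/μ = 868.6 · 6.052 · 0.1305 / 0.0108 = 6.328e+04.
Re > 4000 → turbulent. Relative roughness ε/D = 2e-06/0.1305 = 1.53e-05. Haaland: 1/√f = -1.8 log₁₀[(1.53e-05/3.7)^1.11 + 6.9/6.328e+04] = -1.8 log₁₀[1.06e-06 + 0.000109] = 7.125, so f = 0.0197.
Total minor-loss coefficient ΣK = 1·0.98 + 2·0.23 + 4·0.32 = 2.72.
ΔP = [f·L/D + ΣK]·(ρV²/2) = [0.0197·46.78/0.1305 + 2.72]·(868.6·6.052²/2) = [7.062 + 2.72]·1.591e+04 = 1.556e+05 Pa.
ΔP = 1.556e+05 Pa = 155.6 kPa.

ΔP ≈ 155.6 kPa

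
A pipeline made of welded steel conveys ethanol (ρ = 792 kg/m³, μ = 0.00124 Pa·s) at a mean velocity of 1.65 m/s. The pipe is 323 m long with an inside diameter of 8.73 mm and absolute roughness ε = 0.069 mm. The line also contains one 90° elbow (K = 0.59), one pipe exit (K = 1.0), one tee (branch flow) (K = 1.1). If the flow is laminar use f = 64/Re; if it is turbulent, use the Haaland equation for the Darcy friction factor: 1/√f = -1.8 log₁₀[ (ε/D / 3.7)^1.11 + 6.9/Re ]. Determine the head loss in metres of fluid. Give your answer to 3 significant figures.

h_f ≈ 212 m

Reynolds number Re = ρVD/μ = 792 · 1.65 · 0.00873 / 0.00124 = 9200.
Re > 4000 → turbulent. Relative roughness ε/D = 6.9e-05/0.00873 = 0.0079. Haaland: 1/√f = -1.8 log₁₀[(0.0079/3.7)^1.11 + 6.9/9200] = -1.8 log₁₀[0.00109 + 0.00075] = 4.925, so f = 0.04123.
Total minor-loss coefficient ΣK = 1·0.59 + 1·1 + 1·1.1 = 2.69.
ΔP = [f·L/D + ΣK]·(ρV²/2) = [0.04123·323/0.00873 + 2.69]·(792·1.65²/2) = [1525 + 2.69]·1078 = 1.647e+06 Pa.
Head loss h_f = ΔP/(ρg) = 1.647e+06/(792·9.81) = 212 m.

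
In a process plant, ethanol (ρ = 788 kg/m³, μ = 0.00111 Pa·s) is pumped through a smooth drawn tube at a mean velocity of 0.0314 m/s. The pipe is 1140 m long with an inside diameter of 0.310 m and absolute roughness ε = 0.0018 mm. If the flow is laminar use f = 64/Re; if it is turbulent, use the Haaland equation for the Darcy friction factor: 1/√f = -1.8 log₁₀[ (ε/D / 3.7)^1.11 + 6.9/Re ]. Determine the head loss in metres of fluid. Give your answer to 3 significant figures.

h_f ≈ 0.00634 m

Reynolds number Re = ρVD/μ = 788 · 0.0314 · 0.31 / 0.00111 = 6910.
Re > 4000 → turbulent. Relative roughness ε/D = 1.8e-06/0.31 = 5.81e-06. Haaland: 1/√f = -1.8 log₁₀[(5.81e-06/3.7)^1.11 + 6.9/6910] = -1.8 log₁₀[3.61e-07 + 0.000999] = 5.401, so f = 0.03428.
Darcy-Weisbach: ΔP = f(L/D)(ρV²/2) = 0.03428·(1140/0.31)·(788·0.0314²/2) = 0.03428·3677·0.3885 = 48.97 Pa.
Head loss h_f = ΔP/(ρg) = 48.97/(788·9.81) = 0.00634 m.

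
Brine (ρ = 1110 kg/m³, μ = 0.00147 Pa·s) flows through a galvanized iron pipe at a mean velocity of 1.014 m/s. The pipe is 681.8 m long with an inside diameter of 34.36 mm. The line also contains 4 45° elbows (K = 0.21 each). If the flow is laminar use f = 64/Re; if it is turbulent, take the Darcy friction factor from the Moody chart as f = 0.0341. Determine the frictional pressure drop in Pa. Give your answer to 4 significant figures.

Reynolds number Re = ρVD/μ = 1110 · 1.014 · 0.03436 / 0.00147 = 2.631e+04.
Re > 4000 → turbulent; use the Moody-chart value f = 0.0341.
Total minor-loss coefficient ΣK = 4·0.21 = 0.84.
ΔP = [f·L/D + ΣK]·(ρV²/2) = [0.0341·681.8/0.03436 + 0.84]·(1110·1.014²/2) = [676.6 + 0.84]·570.6 = 3.866e+05 Pa.

ΔP ≈ 386600 Pa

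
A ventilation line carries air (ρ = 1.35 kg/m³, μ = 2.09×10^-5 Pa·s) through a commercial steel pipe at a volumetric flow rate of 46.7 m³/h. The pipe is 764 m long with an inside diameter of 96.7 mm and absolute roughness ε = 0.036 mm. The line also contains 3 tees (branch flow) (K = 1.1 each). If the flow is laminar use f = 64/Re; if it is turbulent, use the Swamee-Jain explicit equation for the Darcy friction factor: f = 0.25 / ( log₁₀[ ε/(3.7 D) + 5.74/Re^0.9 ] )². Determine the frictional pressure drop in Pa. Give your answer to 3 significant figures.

ΔP ≈ 520 Pa

Q = 46.7 m³/h = 46.7/3600 = 0.01297 m³/s.
Cross-sectional area A = πD²/4 = π(0.0967)²/4 = 0.007344 m²; mean velocity V = Q/A = 0.01297/0.007344 = 1.766 m/s.
Reynolds number Re = ρVD/μ = 1.35 · 1.766 · 0.0967 / 2.09e-05 = 1.103e+04.
Re > 4000 → turbulent. Relative roughness ε/D = 3.6e-05/0.0967 = 0.000372. Swamee-Jain: f = 0.25/(log₁₀[0.000372/3.7 + 5.74/1.103e+04^0.9])² = 0.25/(log₁₀[0.000101 + 0.00132])² = 0.25/(-2.848)² = 0.03083.
Total minor-loss coefficient ΣK = 3·1.1 = 3.3.
ΔP = [f·L/D + ΣK]·(ρV²/2) = [0.03083·764/0.0967 + 3.3]·(1.35·1.766²/2) = [243.6 + 3.3]·2.106 = 519.9 Pa.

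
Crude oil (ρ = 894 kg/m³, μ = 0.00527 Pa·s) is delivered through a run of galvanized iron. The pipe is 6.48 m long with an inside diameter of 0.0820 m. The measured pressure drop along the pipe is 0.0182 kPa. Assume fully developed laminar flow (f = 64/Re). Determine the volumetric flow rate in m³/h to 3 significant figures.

For laminar flow, f = 64/Re with Re = ρVD/μ, so Darcy-Weisbach reduces to ΔP = 32μLV/D². Solving for V: V = ΔP·D²/(32μL) = 18.2·(0.082)²/(32·0.00527·6.48) = 0.112 m/s.
Check: Re = ρVD/μ = 894·0.112·0.082/0.00527 = 1558 < 2300, so the laminar assumption holds.
Q = V·A = 0.112·(π/4·0.082²) = 0.0005914 m³/s = 2.13 m³/h.

Q ≈ 2.13 m³/h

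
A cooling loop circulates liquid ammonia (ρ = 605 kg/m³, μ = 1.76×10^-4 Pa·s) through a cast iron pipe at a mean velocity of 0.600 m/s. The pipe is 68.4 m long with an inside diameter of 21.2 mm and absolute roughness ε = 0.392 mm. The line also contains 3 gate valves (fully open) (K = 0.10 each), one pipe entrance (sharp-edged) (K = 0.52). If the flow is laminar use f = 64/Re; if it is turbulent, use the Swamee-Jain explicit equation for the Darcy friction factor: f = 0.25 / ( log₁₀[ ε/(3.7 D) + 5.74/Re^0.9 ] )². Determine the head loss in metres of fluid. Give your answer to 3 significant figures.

Reynolds number Re = ρVD/μ = 605 · 0.6 · 0.0212 / 0.000176 = 4.372e+04.
Re > 4000 → turbulent. Relative roughness ε/D = 0.000392/0.0212 = 0.0185. Swamee-Jain: f = 0.25/(log₁₀[0.0185/3.7 + 5.74/4.372e+04^0.9])² = 0.25/(log₁₀[0.005 + 0.000382])² = 0.25/(-2.269)² = 0.04855.
Total minor-loss coefficient ΣK = 3·0.1 + 1·0.52 = 0.82.
ΔP = [f·L/D + ΣK]·(ρV²/2) = [0.04855·68.4/0.0212 + 0.82]·(605·0.6²/2) = [156.6 + 0.82]·108.9 = 1.715e+04 Pa.
Head loss h_f = ΔP/(ρg) = 1.715e+04/(605·9.81) = 2.89 m.

h_f ≈ 2.89 m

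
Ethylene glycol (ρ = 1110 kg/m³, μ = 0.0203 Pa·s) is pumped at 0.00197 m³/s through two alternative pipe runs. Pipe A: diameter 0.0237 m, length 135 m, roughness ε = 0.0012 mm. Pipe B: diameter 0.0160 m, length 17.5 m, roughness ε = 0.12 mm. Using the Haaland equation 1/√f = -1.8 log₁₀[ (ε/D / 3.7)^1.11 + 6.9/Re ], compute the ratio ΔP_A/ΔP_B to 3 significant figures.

Pipe A: V = Q/A = 0.00197/0.0004412 = 4.466 m/s; Re = 5787; ε/D = 5.06e-05; Haaland → f = 0.03615; ΔP_A = f(L/D)(ρV²/2) = 2.279e+06 Pa.
Pipe B: V = Q/A = 0.00197/0.0002011 = 9.798 m/s; Re = 8572; ε/D = 0.0075; Haaland → f = 0.04118; ΔP_B = f(L/D)(ρV²/2) = 2.4e+06 Pa.
ΔP_A/ΔP_B = 2.279e+06/2.4e+06 = 0.950.

ΔP_A/ΔP_B ≈ 0.950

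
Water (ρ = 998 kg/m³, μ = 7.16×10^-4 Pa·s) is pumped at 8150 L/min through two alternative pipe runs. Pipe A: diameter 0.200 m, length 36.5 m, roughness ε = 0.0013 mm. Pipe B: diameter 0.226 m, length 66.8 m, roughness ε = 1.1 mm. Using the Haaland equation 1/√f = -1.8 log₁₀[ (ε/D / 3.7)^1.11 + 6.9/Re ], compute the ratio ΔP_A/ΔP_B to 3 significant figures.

ΔP_A/ΔP_B ≈ 0.378

Pipe A: V = Q/A = 0.1358/0.03142 = 4.324 m/s; Re = 1.205e+06; ε/D = 6.5e-06; Haaland → f = 0.01136; ΔP_A = f(L/D)(ρV²/2) = 1.934e+04 Pa.
Pipe B: V = Q/A = 0.1358/0.04011 = 3.386 m/s; Re = 1.067e+06; ε/D = 0.00487; Haaland → f = 0.03027; ΔP_B = f(L/D)(ρV²/2) = 5.118e+04 Pa.
ΔP_A/ΔP_B = 1.934e+04/5.118e+04 = 0.378.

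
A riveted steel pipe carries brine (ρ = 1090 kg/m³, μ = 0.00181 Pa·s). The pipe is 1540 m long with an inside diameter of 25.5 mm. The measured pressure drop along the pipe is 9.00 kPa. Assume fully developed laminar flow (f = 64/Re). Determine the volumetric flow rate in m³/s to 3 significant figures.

For laminar flow, f = 64/Re with Re = ρVD/μ, so Darcy-Weisbach reduces to ΔP = 32μLV/D². Solving for V: V = ΔP·D²/(32μL) = 9000·(0.0255)²/(32·0.00181·1540) = 0.06561 m/s.
Check: Re = ρVD/μ = 1090·0.06561·0.0255/0.00181 = 1008 < 2300, so the laminar assumption holds.
Q = V·A = 0.06561·(π/4·0.0255²) = 3.351e-05 m³/s = 3.35×10^-5 m³/s.

Q ≈ 3.35×10^-5 m³/s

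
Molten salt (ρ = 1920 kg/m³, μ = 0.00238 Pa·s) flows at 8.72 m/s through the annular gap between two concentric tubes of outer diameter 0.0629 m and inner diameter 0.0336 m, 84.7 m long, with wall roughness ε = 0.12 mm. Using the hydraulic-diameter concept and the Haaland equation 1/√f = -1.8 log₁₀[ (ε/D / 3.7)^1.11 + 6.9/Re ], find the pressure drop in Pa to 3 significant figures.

Hydraulic diameter D_h = 4A/P = D_o - D_i = 0.0629 - 0.0336 = 0.0293 m.
Re = ρVD_h/μ = 1920·8.72·0.0293/0.00238 = 2.061e+05.
ε/D_h = 0.00012/0.0293 = 0.0041; Haaland gives 1/√f = -1.8 log₁₀[0.000524+3.35e-05] = 5.857, so f = 0.02915.
ΔP = f(L/D_h)(ρV²/2) = 0.02915·84.7/0.0293·7.3e+04 = 6.15e+06 Pa.

ΔP ≈ 6.15×10^6 Pa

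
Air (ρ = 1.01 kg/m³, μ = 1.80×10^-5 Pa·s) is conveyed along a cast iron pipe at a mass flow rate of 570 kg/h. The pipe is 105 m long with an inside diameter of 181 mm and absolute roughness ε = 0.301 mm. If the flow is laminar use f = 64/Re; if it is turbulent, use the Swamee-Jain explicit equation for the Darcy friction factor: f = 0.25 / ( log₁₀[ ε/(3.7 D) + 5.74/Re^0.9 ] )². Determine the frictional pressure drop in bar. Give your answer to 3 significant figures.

ṁ = 570 kg/h = 570/3600 = 0.1583 kg/s.
A = πD²/4 = π(0.181)²/4 = 0.02573 m²; mean velocity V = ṁ/(ρA) = 0.1583/(1.01 · 0.02573) = 6.093 m/s.
Reynolds number Re = ρVD/μ = 1.01 · 6.093 · 0.181 / 1.8e-05 = 6.188e+04.
Re > 4000 → turbulent. Relative roughness ε/D = 0.000301/0.181 = 0.00166. Swamee-Jain: f = 0.25/(log₁₀[0.00166/3.7 + 5.74/6.188e+04^0.9])² = 0.25/(log₁₀[0.000449 + 0.00028])² = 0.25/(-3.137)² = 0.0254.
Darcy-Weisbach: ΔP = f(L/D)(ρV²/2) = 0.0254·(105/0.181)·(1.01·6.093²/2) = 0.0254·580.1·18.75 = 276.2 Pa.
ΔP = 276.2 Pa = 0.00276 bar.

ΔP ≈ 0.00276 bar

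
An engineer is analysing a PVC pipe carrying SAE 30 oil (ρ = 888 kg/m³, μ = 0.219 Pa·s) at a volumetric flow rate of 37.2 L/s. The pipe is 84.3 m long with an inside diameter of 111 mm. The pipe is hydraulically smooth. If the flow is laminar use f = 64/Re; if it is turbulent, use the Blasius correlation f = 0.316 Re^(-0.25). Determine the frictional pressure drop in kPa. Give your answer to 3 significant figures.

ΔP ≈ 184 kPa

Q = 37.2 L/s = 37.2/1000 = 0.0372 m³/s.
Cross-sectional area A = πD²/4 = π(0.111)²/4 = 0.009677 m²; mean velocity V = Q/A = 0.0372/0.009677 = 3.844 m/s.
Reynolds number Re = ρVD/μ = 888 · 3.844 · 0.111 / 0.219 = 1730.
Re < 2300 → laminar flow, so f = 64/Re = 64/1730 = 0.03699 (the turbulent correlation is not needed).
Darcy-Weisbach: ΔP = f(L/D)(ρV²/2) = 0.03699·(84.3/0.111)·(888·3.844²/2) = 0.03699·759.5·6561 = 1.843e+05 Pa.
ΔP = 1.843e+05 Pa = 184 kPa.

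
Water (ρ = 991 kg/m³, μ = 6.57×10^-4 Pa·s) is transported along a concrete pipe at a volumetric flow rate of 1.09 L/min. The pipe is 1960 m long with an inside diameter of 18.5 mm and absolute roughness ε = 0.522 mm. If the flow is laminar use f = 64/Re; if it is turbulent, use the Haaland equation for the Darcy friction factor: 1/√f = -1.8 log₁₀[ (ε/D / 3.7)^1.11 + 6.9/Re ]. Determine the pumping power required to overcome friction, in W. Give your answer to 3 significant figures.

P ≈ 0.148 W

Q = 1.09 L/min = 1.09/60000 = 1.817e-05 m³/s.
Cross-sectional area A = πD²/4 = π(0.0185)²/4 = 0.0002688 m²; mean velocity V = Q/A = 1.817e-05/0.0002688 = 0.06758 m/s.
Reynolds number Re = ρVD/μ = 991 · 0.06758 · 0.0185 / 0.000657 = 1886.
Re < 2300 → laminar flow, so f = 64/Re = 64/1886 = 0.03394 (the turbulent correlation is not needed).
Darcy-Weisbach: ΔP = f(L/D)(ρV²/2) = 0.03394·(1960/0.0185)·(991·0.06758²/2) = 0.03394·1.059e+05·2.263 = 8137 Pa.
Pumping power P = QΔP = 1.817e-05·8137 = 0.1478 W = 0.148 W.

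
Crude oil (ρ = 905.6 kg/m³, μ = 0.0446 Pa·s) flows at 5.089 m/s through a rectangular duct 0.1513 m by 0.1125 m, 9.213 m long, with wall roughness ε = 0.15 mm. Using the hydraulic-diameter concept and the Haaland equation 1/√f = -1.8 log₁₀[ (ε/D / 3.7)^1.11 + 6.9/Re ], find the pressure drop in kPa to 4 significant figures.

ΔP ≈ 25.40 kPa

Hydraulic diameter D_h = 4A/P = 4·(0.1513·0.1125)/(2·(0.1513+0.1125)) = 0.06808/0.5276 = 0.129 m.
Re = ρVD_h/μ = 905.6·5.089·0.129/0.0446 = 1.333e+04.
ε/D_h = 0.00015/0.129 = 0.00116; Haaland gives 1/√f = -1.8 log₁₀[0.000129+0.000517] = 5.741, so f = 0.03034.
ΔP = f(L/D_h)(ρV²/2) = 0.03034·9.213/0.129·1.173e+04 = 2.54e+04 Pa.
ΔP = 25.40 kPa.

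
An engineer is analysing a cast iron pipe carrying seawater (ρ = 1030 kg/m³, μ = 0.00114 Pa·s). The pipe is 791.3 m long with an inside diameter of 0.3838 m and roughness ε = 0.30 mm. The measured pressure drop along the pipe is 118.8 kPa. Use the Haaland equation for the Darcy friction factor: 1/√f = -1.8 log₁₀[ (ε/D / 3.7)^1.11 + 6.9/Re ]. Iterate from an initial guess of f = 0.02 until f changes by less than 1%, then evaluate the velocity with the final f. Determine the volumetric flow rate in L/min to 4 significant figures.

Rearranging Darcy-Weisbach: V = √(2·ΔP·D/(f·L·ρ)). With ε/D = 0.0003/0.3838 = 0.000782, iterate starting from f = 0.02:
  f = 0.02 → V = √(2·1.188e+05·0.3838/(0.02·791.3·1030)) = 2.365 m/s; Re = ρVD/μ = 8.202e+05; f → 0.01893
  f = 0.01893 → V = 2.431 m/s; Re = 8.43e+05; f → 0.01892
Converged (Δf/f < 1%). With the final f = 0.01892: V = √(2·1.188e+05·0.3838/(0.01892·791.3·1030)) = 2.432 m/s.
Q = V·A = 2.432·(π/4·0.3838²) = 0.2813 m³/s = 16880 L/min.

Q ≈ 16880 L/min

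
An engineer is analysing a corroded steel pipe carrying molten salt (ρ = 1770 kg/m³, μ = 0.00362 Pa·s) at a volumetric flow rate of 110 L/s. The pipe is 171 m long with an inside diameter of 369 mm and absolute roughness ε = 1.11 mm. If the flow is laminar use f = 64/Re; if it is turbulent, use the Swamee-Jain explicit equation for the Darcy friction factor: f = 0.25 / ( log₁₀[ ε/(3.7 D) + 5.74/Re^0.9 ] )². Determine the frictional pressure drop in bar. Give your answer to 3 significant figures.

ΔP ≈ 0.118 bar

Q = 110 L/s = 110/1000 = 0.11 m³/s.
Cross-sectional area A = πD²/4 = π(0.369)²/4 = 0.1069 m²; mean velocity V = Q/A = 0.11/0.1069 = 1.029 m/s.
Reynolds number Re = ρVD/μ = 1770 · 1.029 · 0.369 / 0.00362 = 1.856e+05.
Re > 4000 → turbulent. Relative roughness ε/D = 0.00111/0.369 = 0.00301. Swamee-Jain: f = 0.25/(log₁₀[0.00301/3.7 + 5.74/1.856e+05^0.9])² = 0.25/(log₁₀[0.000813 + 0.000104])² = 0.25/(-3.038)² = 0.02709.
Darcy-Weisbach: ΔP = f(L/D)(ρV²/2) = 0.02709·(171/0.369)·(1770·1.029²/2) = 0.02709·463.4·936.4 = 1.176e+04 Pa.
ΔP = 1.176e+04 Pa = 0.118 bar.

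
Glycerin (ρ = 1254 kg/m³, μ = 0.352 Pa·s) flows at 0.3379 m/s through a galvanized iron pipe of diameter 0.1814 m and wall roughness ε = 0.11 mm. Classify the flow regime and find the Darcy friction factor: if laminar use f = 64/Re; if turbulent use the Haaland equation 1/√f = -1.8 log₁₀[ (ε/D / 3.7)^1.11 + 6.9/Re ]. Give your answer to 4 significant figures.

Re = ρVD/μ = 1254·0.3379·0.1814/0.352 = 218.4.
Re < 2300 → laminar, so f = 64/Re = 0.2931 (roughness is irrelevant in laminar flow).

f ≈ 0.2931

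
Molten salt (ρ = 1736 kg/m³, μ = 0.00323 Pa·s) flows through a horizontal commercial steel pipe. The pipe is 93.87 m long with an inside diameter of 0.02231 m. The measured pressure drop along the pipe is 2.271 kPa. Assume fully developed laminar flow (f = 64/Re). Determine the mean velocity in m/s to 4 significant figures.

V ≈ 0.1165 m/s

For laminar flow, f = 64/Re with Re = ρVD/μ, so Darcy-Weisbach reduces to ΔP = 32μLV/D². Solving for V: V = ΔP·D²/(32μL) = 2271·(0.02231)²/(32·0.00323·93.87) = 0.1165 m/s.
Check: Re = ρVD/μ = 1736·0.1165·0.02231/0.00323 = 1397 < 2300, so the laminar assumption holds.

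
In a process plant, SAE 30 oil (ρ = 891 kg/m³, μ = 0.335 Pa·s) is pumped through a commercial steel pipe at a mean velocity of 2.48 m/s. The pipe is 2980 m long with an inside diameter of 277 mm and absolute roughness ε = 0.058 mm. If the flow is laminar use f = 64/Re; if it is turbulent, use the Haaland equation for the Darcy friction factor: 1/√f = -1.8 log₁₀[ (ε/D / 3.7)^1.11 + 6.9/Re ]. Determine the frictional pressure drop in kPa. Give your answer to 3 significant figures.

Reynolds number Re = ρVD/μ = 891 · 2.48 · 0.277 / 0.335 = 1827.
Re < 2300 → laminar flow, so f = 64/Re = 64/1827 = 0.03503 (the turbulent correlation is not needed).
Darcy-Weisbach: ΔP = f(L/D)(ρV²/2) = 0.03503·(2980/0.277)·(891·2.48²/2) = 0.03503·1.076e+04·2740 = 1.033e+06 Pa.
ΔP = 1.033e+06 Pa = 1030 kPa.

ΔP ≈ 1030 kPa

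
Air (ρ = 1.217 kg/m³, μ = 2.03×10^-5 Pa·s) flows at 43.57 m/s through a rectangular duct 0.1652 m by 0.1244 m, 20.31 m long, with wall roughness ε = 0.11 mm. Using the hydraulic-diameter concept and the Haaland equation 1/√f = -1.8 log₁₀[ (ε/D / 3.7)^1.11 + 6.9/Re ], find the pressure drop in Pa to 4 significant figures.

Hydraulic diameter D_h = 4A/P = 4·(0.1652·0.1244)/(2·(0.1652+0.1244)) = 0.0822/0.5792 = 0.1419 m.
Re = ρVD_h/μ = 1.217·43.57·0.1419/2.03e-05 = 3.707e+05.
ε/D_h = 0.00011/0.1419 = 0.000775; Haaland gives 1/√f = -1.8 log₁₀[8.25e-05+1.86e-05] = 7.191, so f = 0.01934.
ΔP = f(L/D_h)(ρV²/2) = 0.01934·20.31/0.1419·1155 = 3196 Pa.

ΔP ≈ 3196 Pa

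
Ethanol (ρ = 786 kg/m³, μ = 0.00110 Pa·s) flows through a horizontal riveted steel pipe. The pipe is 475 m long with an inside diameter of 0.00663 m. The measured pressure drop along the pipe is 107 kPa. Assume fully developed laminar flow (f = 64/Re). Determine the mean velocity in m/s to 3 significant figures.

V ≈ 0.281 m/s

For laminar flow, f = 64/Re with Re = ρVD/μ, so Darcy-Weisbach reduces to ΔP = 32μLV/D². Solving for V: V = ΔP·D²/(32μL) = 1.07e+05·(0.00663)²/(32·0.0011·475) = 0.2813 m/s.
Check: Re = ρVD/μ = 786·0.2813·0.00663/0.0011 = 1333 < 2300, so the laminar assumption holds.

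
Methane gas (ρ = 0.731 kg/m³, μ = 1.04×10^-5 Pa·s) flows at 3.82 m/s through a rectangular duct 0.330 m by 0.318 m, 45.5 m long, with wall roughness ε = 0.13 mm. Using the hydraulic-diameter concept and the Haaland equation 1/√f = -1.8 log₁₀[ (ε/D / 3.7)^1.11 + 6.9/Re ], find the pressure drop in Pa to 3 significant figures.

Hydraulic diameter D_h = 4A/P = 4·(0.33·0.318)/(2·(0.33+0.318)) = 0.4198/1.296 = 0.3239 m.
Re = ρVD_h/μ = 0.731·3.82·0.3239/1.04e-05 = 8.696e+04.
ε/D_h = 0.00013/0.3239 = 0.000401; Haaland gives 1/√f = -1.8 log₁₀[3.97e-05+7.93e-05] = 7.063, so f = 0.02004.
ΔP = f(L/D_h)(ρV²/2) = 0.02004·45.5/0.3239·5.334 = 15.02 Pa.

ΔP ≈ 15.0 Pa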